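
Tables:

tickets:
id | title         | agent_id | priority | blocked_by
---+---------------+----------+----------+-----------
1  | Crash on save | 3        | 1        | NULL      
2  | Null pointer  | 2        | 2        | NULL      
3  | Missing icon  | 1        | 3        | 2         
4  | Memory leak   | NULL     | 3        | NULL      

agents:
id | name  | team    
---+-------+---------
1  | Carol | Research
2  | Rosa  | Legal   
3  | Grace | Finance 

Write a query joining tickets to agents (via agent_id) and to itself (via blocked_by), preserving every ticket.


Two LEFT JOINs from the same base table tickets: one to agents via agent_id, one to tickets itself via blocked_by. Both are LEFT so every ticket is preserved.
Match against agents:
  - ticket 1 (Crash on save): agent_id=3 -> matches Grace
  - ticket 2 (Null pointer): agent_id=2 -> matches Rosa
  - ticket 3 (Missing icon): agent_id=1 -> matches Carol
  - ticket 4 (Memory leak): agent_id=NULL, no match -> kept with NULL
Match against tickets (self):
  - ticket 1 (Crash on save): blocked_by=NULL -> NULL
  - ticket 2 (Null pointer): blocked_by=NULL -> NULL
  - ticket 3 (Missing icon): blocked_by=2 -> Null pointer
  - ticket 4 (Memory leak): blocked_by=NULL -> NULL

SQL:
SELECT a.title, b.name AS agent, c.title AS blocked_by
FROM tickets a
LEFT JOIN agents b ON a.agent_id = b.id
LEFT JOIN tickets c ON a.blocked_by = c.id

Result:
title         | agent | blocked_by  
--------------+-------+-------------
Crash on save | Grace | NULL        
Null pointer  | Rosa  | NULL        
Missing icon  | Carol | Null pointer
Memory leak   | NULL  | NULL        


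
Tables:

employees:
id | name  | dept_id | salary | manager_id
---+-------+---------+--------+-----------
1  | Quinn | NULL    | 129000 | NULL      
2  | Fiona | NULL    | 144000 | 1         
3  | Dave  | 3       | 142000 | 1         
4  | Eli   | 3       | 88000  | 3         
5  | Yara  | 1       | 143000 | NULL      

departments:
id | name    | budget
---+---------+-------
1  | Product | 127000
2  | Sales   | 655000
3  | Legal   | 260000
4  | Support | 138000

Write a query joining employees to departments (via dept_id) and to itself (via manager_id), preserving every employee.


Two LEFT JOINs from the same base table employees: one to departments via dept_id, one to employees itself via manager_id. Both are LEFT so every employee is preserved.
Match against departments:
  - employee 1 (Quinn): dept_id=NULL, no match -> kept with NULL
  - employee 2 (Fiona): dept_id=NULL, no match -> kept with NULL
  - employee 3 (Dave): dept_id=3 -> matches Legal
  - employee 4 (Eli): dept_id=3 -> matches Legal
  - employee 5 (Yara): dept_id=1 -> matches Product
Match against employees (self):
  - employee 1 (Quinn): manager_id=NULL -> NULL
  - employee 2 (Fiona): manager_id=1 -> Quinn
  - employee 3 (Dave): manager_id=1 -> Quinn
  - employee 4 (Eli): manager_id=3 -> Dave
  - employee 5 (Yara): manager_id=NULL -> NULL

SQL:
SELECT a.name, b.name AS department, c.name AS manager
FROM employees a
LEFT JOIN departments b ON a.dept_id = b.id
LEFT JOIN employees c ON a.manager_id = c.id

Result:
name  | department | manager
------+------------+--------
Quinn | NULL       | NULL   
Fiona | NULL       | Quinn  
Dave  | Legal      | Quinn  
Eli   | Legal      | Dave   
Yara  | Product    | NULL   


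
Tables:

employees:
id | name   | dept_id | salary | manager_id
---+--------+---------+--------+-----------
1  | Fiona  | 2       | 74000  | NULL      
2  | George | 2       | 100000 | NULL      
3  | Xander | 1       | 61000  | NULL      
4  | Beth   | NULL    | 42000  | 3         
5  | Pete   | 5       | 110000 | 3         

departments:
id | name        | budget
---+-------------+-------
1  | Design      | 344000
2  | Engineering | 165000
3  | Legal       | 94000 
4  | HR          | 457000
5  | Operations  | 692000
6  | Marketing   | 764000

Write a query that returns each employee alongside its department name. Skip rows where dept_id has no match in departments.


INNER JOIN keeps only employees rows whose dept_id matches an id in departments. Walk through each employee:
  - employee 1 (Fiona): dept_id=2 -> matches Engineering
  - employee 2 (George): dept_id=2 -> matches Engineering
  - employee 3 (Xander): dept_id=1 -> matches Design
  - employee 4 (Beth): dept_id=NULL, no match -> dropped
  - employee 5 (Pete): dept_id=5 -> matches Operations
So 1 of 5 rows is dropped.

SQL:
SELECT a.name, b.name AS department
FROM employees a
INNER JOIN departments b ON a.dept_id = b.id

Result:
name   | department 
-------+------------
Fiona  | Engineering
George | Engineering
Xander | Design     
Pete   | Operations 


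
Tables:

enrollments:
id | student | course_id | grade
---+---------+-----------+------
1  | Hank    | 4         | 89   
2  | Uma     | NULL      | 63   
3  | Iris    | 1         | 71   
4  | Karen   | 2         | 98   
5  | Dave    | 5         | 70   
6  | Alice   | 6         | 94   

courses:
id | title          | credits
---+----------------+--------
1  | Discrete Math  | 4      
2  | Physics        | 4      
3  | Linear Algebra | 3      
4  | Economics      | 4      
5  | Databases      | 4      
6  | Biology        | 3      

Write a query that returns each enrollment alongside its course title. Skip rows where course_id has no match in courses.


INNER JOIN keeps only enrollments rows whose course_id matches an id in courses. Walk through each enrollment:
  - enrollment 1 (Hank): course_id=4 -> matches Economics
  - enrollment 2 (Uma): course_id=NULL, no match -> dropped
  - enrollment 3 (Iris): course_id=1 -> matches Discrete Math
  - enrollment 4 (Karen): course_id=2 -> matches Physics
  - enrollment 5 (Dave): course_id=5 -> matches Databases
  - enrollment 6 (Alice): course_id=6 -> matches Biology
So 1 of 6 rows is dropped.

SQL:
SELECT a.student, b.title AS course
FROM enrollments a
INNER JOIN courses b ON a.course_id = b.id

Result:
student | course       
--------+--------------
Hank    | Economics    
Iris    | Discrete Math
Karen   | Physics      
Dave    | Databases    
Alice   | Biology      


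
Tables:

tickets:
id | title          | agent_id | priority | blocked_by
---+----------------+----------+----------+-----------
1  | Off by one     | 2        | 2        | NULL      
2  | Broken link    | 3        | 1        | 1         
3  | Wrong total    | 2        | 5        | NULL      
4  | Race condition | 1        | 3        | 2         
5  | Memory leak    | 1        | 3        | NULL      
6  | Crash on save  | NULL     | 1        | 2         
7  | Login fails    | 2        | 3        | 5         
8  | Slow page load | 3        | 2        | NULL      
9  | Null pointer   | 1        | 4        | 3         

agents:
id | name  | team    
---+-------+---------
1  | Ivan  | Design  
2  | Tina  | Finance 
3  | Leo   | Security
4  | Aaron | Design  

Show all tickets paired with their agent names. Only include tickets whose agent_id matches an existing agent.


INNER JOIN keeps only tickets rows whose agent_id matches an id in agents. Walk through each ticket:
  - ticket 1 (Off by one): agent_id=2 -> matches Tina
  - ticket 2 (Broken link): agent_id=3 -> matches Leo
  - ticket 3 (Wrong total): agent_id=2 -> matches Tina
  - ticket 4 (Race condition): agent_id=1 -> matches Ivan
  - ticket 5 (Memory leak): agent_id=1 -> matches Ivan
  - ticket 6 (Crash on save): agent_id=NULL, no match -> dropped
  - ticket 7 (Login fails): agent_id=2 -> matches Tina
  - ticket 8 (Slow page load): agent_id=3 -> matches Leo
  - ticket 9 (Null pointer): agent_id=1 -> matches Ivan
So 1 of 9 rows is dropped.

SQL:
SELECT a.title, b.name AS agent
FROM tickets a
INNER JOIN agents b ON a.agent_id = b.id

Result:
title          | agent
---------------+------
Off by one     | Tina 
Broken link    | Leo  
Wrong total    | Tina 
Race condition | Ivan 
Memory leak    | Ivan 
Login fails    | Tina 
Slow page load | Leo  
Null pointer   | Ivan 


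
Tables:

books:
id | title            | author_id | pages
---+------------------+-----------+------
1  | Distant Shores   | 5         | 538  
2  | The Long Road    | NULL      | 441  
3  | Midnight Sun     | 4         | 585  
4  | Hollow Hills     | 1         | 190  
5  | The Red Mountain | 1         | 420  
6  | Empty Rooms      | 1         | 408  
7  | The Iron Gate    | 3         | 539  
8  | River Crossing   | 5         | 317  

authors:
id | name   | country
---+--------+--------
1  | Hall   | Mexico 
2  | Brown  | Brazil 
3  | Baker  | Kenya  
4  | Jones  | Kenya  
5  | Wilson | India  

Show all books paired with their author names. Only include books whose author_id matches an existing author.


INNER JOIN keeps only books rows whose author_id matches an id in authors. Walk through each book:
  - book 1 (Distant Shores): author_id=5 -> matches Wilson
  - book 2 (The Long Road): author_id=NULL, no match -> dropped
  - book 3 (Midnight Sun): author_id=4 -> matches Jones
  - book 4 (Hollow Hills): author_id=1 -> matches Hall
  - book 5 (The Red Mountain): author_id=1 -> matches Hall
  - book 6 (Empty Rooms): author_id=1 -> matches Hall
  - book 7 (The Iron Gate): author_id=3 -> matches Baker
  - book 8 (River Crossing): author_id=5 -> matches Wilson
So 1 of 8 rows is dropped.

SQL:
SELECT a.title, b.name AS author
FROM books a
INNER JOIN authors b ON a.author_id = b.id

Result:
title            | author
-----------------+-------
Distant Shores   | Wilson
Midnight Sun     | Jones 
Hollow Hills     | Hall  
The Red Mountain | Hall  
Empty Rooms      | Hall  
The Iron Gate    | Baker 
River Crossing   | Wilson


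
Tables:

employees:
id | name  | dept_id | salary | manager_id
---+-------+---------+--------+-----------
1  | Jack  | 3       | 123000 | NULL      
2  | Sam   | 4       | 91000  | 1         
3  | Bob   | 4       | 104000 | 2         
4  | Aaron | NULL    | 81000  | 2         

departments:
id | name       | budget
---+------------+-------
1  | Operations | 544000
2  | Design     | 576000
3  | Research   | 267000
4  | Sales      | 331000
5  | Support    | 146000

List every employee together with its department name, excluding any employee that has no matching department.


INNER JOIN keeps only employees rows whose dept_id matches an id in departments. Walk through each employee:
  - employee 1 (Jack): dept_id=3 -> matches Research
  - employee 2 (Sam): dept_id=4 -> matches Sales
  - employee 3 (Bob): dept_id=4 -> matches Sales
  - employee 4 (Aaron): dept_id=NULL, no match -> dropped
So 1 of 4 rows is dropped.

SQL:
SELECT a.name, b.name AS department
FROM employees a
INNER JOIN departments b ON a.dept_id = b.id

Result:
name | department
-----+-----------
Jack | Research  
Sam  | Sales     
Bob  | Sales     


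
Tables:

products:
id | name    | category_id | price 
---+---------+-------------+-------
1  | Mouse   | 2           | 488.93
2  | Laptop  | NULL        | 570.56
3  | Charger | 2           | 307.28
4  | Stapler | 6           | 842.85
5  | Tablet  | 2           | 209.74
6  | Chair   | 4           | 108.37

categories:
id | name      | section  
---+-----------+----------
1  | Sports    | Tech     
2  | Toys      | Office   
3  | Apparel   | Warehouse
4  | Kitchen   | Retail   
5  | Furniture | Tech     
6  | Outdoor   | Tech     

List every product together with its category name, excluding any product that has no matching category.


INNER JOIN keeps only products rows whose category_id matches an id in categories. Walk through each product:
  - product 1 (Mouse): category_id=2 -> matches Toys
  - product 2 (Laptop): category_id=NULL, no match -> dropped
  - product 3 (Charger): category_id=2 -> matches Toys
  - product 4 (Stapler): category_id=6 -> matches Outdoor
  - product 5 (Tablet): category_id=2 -> matches Toys
  - product 6 (Chair): category_id=4 -> matches Kitchen
So 1 of 6 rows is dropped.

SQL:
SELECT a.name, b.name AS category
FROM products a
INNER JOIN categories b ON a.category_id = b.id

Result:
name    | category
--------+---------
Mouse   | Toys    
Charger | Toys    
Stapler | Outdoor 
Tablet  | Toys    
Chair   | Kitchen 


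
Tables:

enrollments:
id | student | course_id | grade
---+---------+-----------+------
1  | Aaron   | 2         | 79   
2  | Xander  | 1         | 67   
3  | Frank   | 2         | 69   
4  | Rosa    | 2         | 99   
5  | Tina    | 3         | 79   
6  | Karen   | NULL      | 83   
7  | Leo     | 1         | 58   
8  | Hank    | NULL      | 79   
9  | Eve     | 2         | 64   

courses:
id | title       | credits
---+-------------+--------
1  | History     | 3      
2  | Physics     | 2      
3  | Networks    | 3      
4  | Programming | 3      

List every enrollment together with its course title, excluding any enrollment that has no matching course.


INNER JOIN keeps only enrollments rows whose course_id matches an id in courses. Walk through each enrollment:
  - enrollment 1 (Aaron): course_id=2 -> matches Physics
  - enrollment 2 (Xander): course_id=1 -> matches History
  - enrollment 3 (Frank): course_id=2 -> matches Physics
  - enrollment 4 (Rosa): course_id=2 -> matches Physics
  - enrollment 5 (Tina): course_id=3 -> matches Networks
  - enrollment 6 (Karen): course_id=NULL, no match -> dropped
  - enrollment 7 (Leo): course_id=1 -> matches History
  - enrollment 8 (Hank): course_id=NULL, no match -> dropped
  - enrollment 9 (Eve): course_id=2 -> matches Physics
So 2 of 9 rows are dropped.

SQL:
SELECT a.student, b.title AS course
FROM enrollments a
INNER JOIN courses b ON a.course_id = b.id

Result:
student | course  
--------+---------
Aaron   | Physics 
Xander  | History 
Frank   | Physics 
Rosa    | Physics 
Tina    | Networks
Leo     | History 
Eve     | Physics 


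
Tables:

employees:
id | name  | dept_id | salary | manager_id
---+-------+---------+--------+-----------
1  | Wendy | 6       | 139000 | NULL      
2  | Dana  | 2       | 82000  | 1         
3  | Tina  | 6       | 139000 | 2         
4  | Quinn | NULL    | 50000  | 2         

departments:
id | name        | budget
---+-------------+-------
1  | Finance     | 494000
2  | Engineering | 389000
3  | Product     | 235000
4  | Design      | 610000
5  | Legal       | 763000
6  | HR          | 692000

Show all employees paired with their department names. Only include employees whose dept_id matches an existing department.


INNER JOIN keeps only employees rows whose dept_id matches an id in departments. Walk through each employee:
  - employee 1 (Wendy): dept_id=6 -> matches HR
  - employee 2 (Dana): dept_id=2 -> matches Engineering
  - employee 3 (Tina): dept_id=6 -> matches HR
  - employee 4 (Quinn): dept_id=NULL, no match -> dropped
So 1 of 4 rows is dropped.

SQL:
SELECT a.name, b.name AS department
FROM employees a
INNER JOIN departments b ON a.dept_id = b.id

Result:
name  | department 
------+------------
Wendy | HR         
Dana  | Engineering
Tina  | HR         


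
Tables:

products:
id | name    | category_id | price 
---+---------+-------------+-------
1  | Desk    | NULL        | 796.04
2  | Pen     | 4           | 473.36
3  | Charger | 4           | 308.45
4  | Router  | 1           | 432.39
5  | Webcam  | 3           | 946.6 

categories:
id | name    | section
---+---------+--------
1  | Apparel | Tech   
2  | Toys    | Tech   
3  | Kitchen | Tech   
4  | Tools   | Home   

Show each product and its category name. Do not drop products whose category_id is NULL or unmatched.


LEFT JOIN keeps every row from products (the left table); where category_id has no match in categories, the category columns become NULL. Walk through each product:
  - product 1 (Desk): category_id=NULL, no match -> kept with NULL
  - product 2 (Pen): category_id=4 -> matches Tools
  - product 3 (Charger): category_id=4 -> matches Tools
  - product 4 (Router): category_id=1 -> matches Apparel
  - product 5 (Webcam): category_id=3 -> matches Kitchen
All 5 rows appear; 1 has NULL category.

SQL:
SELECT a.name, b.name AS category
FROM products a
LEFT JOIN categories b ON a.category_id = b.id

Result:
name    | category
--------+---------
Desk    | NULL    
Pen     | Tools   
Charger | Tools   
Router  | Apparel 
Webcam  | Kitchen 


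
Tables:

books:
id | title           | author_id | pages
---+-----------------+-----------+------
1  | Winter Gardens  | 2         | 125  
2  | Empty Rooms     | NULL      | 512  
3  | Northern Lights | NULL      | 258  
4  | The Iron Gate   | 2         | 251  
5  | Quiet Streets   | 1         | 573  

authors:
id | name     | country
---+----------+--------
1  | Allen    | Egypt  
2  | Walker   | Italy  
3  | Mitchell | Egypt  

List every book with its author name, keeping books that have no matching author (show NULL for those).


LEFT JOIN keeps every row from books (the left table); where author_id has no match in authors, the author columns become NULL. Walk through each book:
  - book 1 (Winter Gardens): author_id=2 -> matches Walker
  - book 2 (Empty Rooms): author_id=NULL, no match -> kept with NULL
  - book 3 (Northern Lights): author_id=NULL, no match -> kept with NULL
  - book 4 (The Iron Gate): author_id=2 -> matches Walker
  - book 5 (Quiet Streets): author_id=1 -> matches Allen
All 5 rows appear; 2 have NULL author.

SQL:
SELECT a.title, b.name AS author
FROM books a
LEFT JOIN authors b ON a.author_id = b.id

Result:
title           | author
----------------+-------
Winter Gardens  | Walker
Empty Rooms     | NULL  
Northern Lights | NULL  
The Iron Gate   | Walker
Quiet Streets   | Allen 


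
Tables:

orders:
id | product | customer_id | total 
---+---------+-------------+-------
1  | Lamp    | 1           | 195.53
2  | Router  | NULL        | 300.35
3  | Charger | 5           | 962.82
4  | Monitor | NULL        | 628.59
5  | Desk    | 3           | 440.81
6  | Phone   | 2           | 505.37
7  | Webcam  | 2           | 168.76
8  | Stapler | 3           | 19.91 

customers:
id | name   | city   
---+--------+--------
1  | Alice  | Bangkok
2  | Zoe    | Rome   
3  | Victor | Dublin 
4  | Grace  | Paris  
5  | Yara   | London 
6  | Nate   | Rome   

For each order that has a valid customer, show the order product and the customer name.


INNER JOIN keeps only orders rows whose customer_id matches an id in customers. Walk through each order:
  - order 1 (Lamp): customer_id=1 -> matches Alice
  - order 2 (Router): customer_id=NULL, no match -> dropped
  - order 3 (Charger): customer_id=5 -> matches Yara
  - order 4 (Monitor): customer_id=NULL, no match -> dropped
  - order 5 (Desk): customer_id=3 -> matches Victor
  - order 6 (Phone): customer_id=2 -> matches Zoe
  - order 7 (Webcam): customer_id=2 -> matches Zoe
  - order 8 (Stapler): customer_id=3 -> matches Victor
So 2 of 8 rows are dropped.

SQL:
SELECT a.product, b.name AS customer
FROM orders a
INNER JOIN customers b ON a.customer_id = b.id

Result:
product | customer
--------+---------
Lamp    | Alice   
Charger | Yara    
Desk    | Victor  
Phone   | Zoe     
Webcam  | Zoe     
Stapler | Victor  


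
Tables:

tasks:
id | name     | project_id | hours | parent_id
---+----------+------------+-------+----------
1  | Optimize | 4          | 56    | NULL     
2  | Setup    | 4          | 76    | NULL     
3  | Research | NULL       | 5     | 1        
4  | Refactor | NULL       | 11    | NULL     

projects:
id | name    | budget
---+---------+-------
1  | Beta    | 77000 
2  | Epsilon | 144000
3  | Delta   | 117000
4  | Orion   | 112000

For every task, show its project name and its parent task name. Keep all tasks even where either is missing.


Two LEFT JOINs from the same base table tasks: one to projects via project_id, one to tasks itself via parent_id. Both are LEFT so every task is preserved.
Match against projects:
  - task 1 (Optimize): project_id=4 -> matches Orion
  - task 2 (Setup): project_id=4 -> matches Orion
  - task 3 (Research): project_id=NULL, no match -> kept with NULL
  - task 4 (Refactor): project_id=NULL, no match -> kept with NULL
Match against tasks (self):
  - task 1 (Optimize): parent_id=NULL -> NULL
  - task 2 (Setup): parent_id=NULL -> NULL
  - task 3 (Research): parent_id=1 -> Optimize
  - task 4 (Refactor): parent_id=NULL -> NULL

SQL:
SELECT a.name, b.name AS project, c.name AS parent
FROM tasks a
LEFT JOIN projects b ON a.project_id = b.id
LEFT JOIN tasks c ON a.parent_id = c.id

Result:
name     | project | parent  
---------+---------+---------
Optimize | Orion   | NULL    
Setup    | Orion   | NULL    
Research | NULL    | Optimize
Refactor | NULL    | NULL    


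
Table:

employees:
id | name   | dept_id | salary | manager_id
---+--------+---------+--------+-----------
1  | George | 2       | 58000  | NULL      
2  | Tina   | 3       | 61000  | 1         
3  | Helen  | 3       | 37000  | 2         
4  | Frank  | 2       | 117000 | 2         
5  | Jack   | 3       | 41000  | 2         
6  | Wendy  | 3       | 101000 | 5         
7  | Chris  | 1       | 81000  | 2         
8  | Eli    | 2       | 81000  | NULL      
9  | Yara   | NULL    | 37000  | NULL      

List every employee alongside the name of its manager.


This is a self-join: employees is joined to a second copy of itself, matching each row's manager_id to another row's id. Use LEFT JOIN so rows with manager_id=NULL are kept.
  - employee 1 (George): manager_id=NULL -> NULL
  - employee 2 (Tina): manager_id=1 -> George
  - employee 3 (Helen): manager_id=2 -> Tina
  - employee 4 (Frank): manager_id=2 -> Tina
  - employee 5 (Jack): manager_id=2 -> Tina
  - employee 6 (Wendy): manager_id=5 -> Jack
  - employee 7 (Chris): manager_id=2 -> Tina
  - employee 8 (Eli): manager_id=NULL -> NULL
  - employee 9 (Yara): manager_id=NULL -> NULL

SQL:
SELECT a.name AS item, b.name AS manager
FROM employees a
LEFT JOIN employees b ON a.manager_id = b.id

Result:
item   | manager
-------+--------
George | NULL   
Tina   | George 
Helen  | Tina   
Frank  | Tina   
Jack   | Tina   
Wendy  | Jack   
Chris  | Tina   
Eli    | NULL   
Yara   | NULL   


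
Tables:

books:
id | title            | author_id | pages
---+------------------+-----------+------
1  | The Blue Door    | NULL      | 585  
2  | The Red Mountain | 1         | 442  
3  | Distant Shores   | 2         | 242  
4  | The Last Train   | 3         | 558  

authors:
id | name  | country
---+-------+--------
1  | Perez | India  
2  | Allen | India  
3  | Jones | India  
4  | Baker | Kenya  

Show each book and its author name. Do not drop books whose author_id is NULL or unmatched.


LEFT JOIN keeps every row from books (the left table); where author_id has no match in authors, the author columns become NULL. Walk through each book:
  - book 1 (The Blue Door): author_id=NULL, no match -> kept with NULL
  - book 2 (The Red Mountain): author_id=1 -> matches Perez
  - book 3 (Distant Shores): author_id=2 -> matches Allen
  - book 4 (The Last Train): author_id=3 -> matches Jones
All 4 rows appear; 1 has NULL author.

SQL:
SELECT a.title, b.name AS author
FROM books a
LEFT JOIN authors b ON a.author_id = b.id

Result:
title            | author
-----------------+-------
The Blue Door    | NULL  
The Red Mountain | Perez 
Distant Shores   | Allen 
The Last Train   | Jones 


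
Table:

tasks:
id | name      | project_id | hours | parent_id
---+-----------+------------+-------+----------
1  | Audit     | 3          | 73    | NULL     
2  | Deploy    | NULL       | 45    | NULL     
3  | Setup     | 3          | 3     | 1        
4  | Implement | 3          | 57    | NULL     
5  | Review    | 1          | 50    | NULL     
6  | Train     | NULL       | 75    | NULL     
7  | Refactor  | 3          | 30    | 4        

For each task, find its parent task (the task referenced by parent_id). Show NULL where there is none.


This is a self-join: tasks is joined to a second copy of itself, matching each row's parent_id to another row's id. Use LEFT JOIN so rows with parent_id=NULL are kept.
  - task 1 (Audit): parent_id=NULL -> NULL
  - task 2 (Deploy): parent_id=NULL -> NULL
  - task 3 (Setup): parent_id=1 -> Audit
  - task 4 (Implement): parent_id=NULL -> NULL
  - task 5 (Review): parent_id=NULL -> NULL
  - task 6 (Train): parent_id=NULL -> NULL
  - task 7 (Refactor): parent_id=4 -> Implement

SQL:
SELECT a.name AS item, b.name AS parent
FROM tasks a
LEFT JOIN tasks b ON a.parent_id = b.id

Result:
item      | parent   
----------+----------
Audit     | NULL     
Deploy    | NULL     
Setup     | Audit    
Implement | NULL     
Review    | NULL     
Train     | NULL     
Refactor  | Implement


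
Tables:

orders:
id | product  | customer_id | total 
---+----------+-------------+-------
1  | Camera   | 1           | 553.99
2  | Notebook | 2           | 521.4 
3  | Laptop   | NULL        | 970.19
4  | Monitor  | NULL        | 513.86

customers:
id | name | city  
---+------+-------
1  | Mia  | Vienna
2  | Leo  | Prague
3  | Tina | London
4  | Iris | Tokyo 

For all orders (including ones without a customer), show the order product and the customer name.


LEFT JOIN keeps every row from orders (the left table); where customer_id has no match in customers, the customer columns become NULL. Walk through each order:
  - order 1 (Camera): customer_id=1 -> matches Mia
  - order 2 (Notebook): customer_id=2 -> matches Leo
  - order 3 (Laptop): customer_id=NULL, no match -> kept with NULL
  - order 4 (Monitor): customer_id=NULL, no match -> kept with NULL
All 4 rows appear; 2 have NULL customer.

SQL:
SELECT a.product, b.name AS customer
FROM orders a
LEFT JOIN customers b ON a.customer_id = b.id

Result:
product  | customer
---------+---------
Camera   | Mia     
Notebook | Leo     
Laptop   | NULL    
Monitor  | NULL    


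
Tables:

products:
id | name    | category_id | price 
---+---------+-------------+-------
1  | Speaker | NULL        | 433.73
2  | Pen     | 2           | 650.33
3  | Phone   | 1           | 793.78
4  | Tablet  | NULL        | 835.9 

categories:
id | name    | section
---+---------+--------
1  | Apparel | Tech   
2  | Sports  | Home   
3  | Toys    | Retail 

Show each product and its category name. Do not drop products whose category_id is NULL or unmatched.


LEFT JOIN keeps every row from products (the left table); where category_id has no match in categories, the category columns become NULL. Walk through each product:
  - product 1 (Speaker): category_id=NULL, no match -> kept with NULL
  - product 2 (Pen): category_id=2 -> matches Sports
  - product 3 (Phone): category_id=1 -> matches Apparel
  - product 4 (Tablet): category_id=NULL, no match -> kept with NULL
All 4 rows appear; 2 have NULL category.

SQL:
SELECT a.name, b.name AS category
FROM products a
LEFT JOIN categories b ON a.category_id = b.id

Result:
name    | category
--------+---------
Speaker | NULL    
Pen     | Sports  
Phone   | Apparel 
Tablet  | NULL    


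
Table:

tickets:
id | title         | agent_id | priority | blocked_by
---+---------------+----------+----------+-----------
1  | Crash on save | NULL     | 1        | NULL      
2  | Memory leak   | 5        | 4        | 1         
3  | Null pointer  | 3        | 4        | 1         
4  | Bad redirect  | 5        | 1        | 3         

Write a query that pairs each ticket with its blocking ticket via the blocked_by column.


This is a self-join: tickets is joined to a second copy of itself, matching each row's blocked_by to another row's id. Use LEFT JOIN so rows with blocked_by=NULL are kept.
  - ticket 1 (Crash on save): blocked_by=NULL -> NULL
  - ticket 2 (Memory leak): blocked_by=1 -> Crash on save
  - ticket 3 (Null pointer): blocked_by=1 -> Crash on save
  - ticket 4 (Bad redirect): blocked_by=3 -> Null pointer

SQL:
SELECT a.title AS item, b.title AS blocked_by
FROM tickets a
LEFT JOIN tickets b ON a.blocked_by = b.id

Result:
item          | blocked_by   
--------------+--------------
Crash on save | NULL         
Memory leak   | Crash on save
Null pointer  | Crash on save
Bad redirect  | Null pointer 


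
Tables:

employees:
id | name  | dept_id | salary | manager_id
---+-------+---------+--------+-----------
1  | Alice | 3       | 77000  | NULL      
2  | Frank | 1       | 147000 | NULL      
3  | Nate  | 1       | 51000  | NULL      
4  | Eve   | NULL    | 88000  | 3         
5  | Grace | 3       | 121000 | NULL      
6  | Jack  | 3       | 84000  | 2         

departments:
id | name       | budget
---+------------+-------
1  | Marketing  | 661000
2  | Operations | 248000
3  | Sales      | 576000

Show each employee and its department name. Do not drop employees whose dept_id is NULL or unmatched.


LEFT JOIN keeps every row from employees (the left table); where dept_id has no match in departments, the department columns become NULL. Walk through each employee:
  - employee 1 (Alice): dept_id=3 -> matches Sales
  - employee 2 (Frank): dept_id=1 -> matches Marketing
  - employee 3 (Nate): dept_id=1 -> matches Marketing
  - employee 4 (Eve): dept_id=NULL, no match -> kept with NULL
  - employee 5 (Grace): dept_id=3 -> matches Sales
  - employee 6 (Jack): dept_id=3 -> matches Sales
All 6 rows appear; 1 has NULL department.

SQL:
SELECT a.name, b.name AS department
FROM employees a
LEFT JOIN departments b ON a.dept_id = b.id

Result:
name  | department
------+-----------
Alice | Sales     
Frank | Marketing 
Nate  | Marketing 
Eve   | NULL      
Grace | Sales     
Jack  | Sales     


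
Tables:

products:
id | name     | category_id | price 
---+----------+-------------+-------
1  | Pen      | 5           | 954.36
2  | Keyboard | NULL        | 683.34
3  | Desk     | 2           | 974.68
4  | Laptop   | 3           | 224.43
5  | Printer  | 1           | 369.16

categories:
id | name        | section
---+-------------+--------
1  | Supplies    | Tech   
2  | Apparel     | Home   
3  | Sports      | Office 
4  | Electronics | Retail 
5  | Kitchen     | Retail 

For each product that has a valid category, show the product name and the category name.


INNER JOIN keeps only products rows whose category_id matches an id in categories. Walk through each product:
  - product 1 (Pen): category_id=5 -> matches Kitchen
  - product 2 (Keyboard): category_id=NULL, no match -> dropped
  - product 3 (Desk): category_id=2 -> matches Apparel
  - product 4 (Laptop): category_id=3 -> matches Sports
  - product 5 (Printer): category_id=1 -> matches Supplies
So 1 of 5 rows is dropped.

SQL:
SELECT a.name, b.name AS category
FROM products a
INNER JOIN categories b ON a.category_id = b.id

Result:
name    | category
--------+---------
Pen     | Kitchen 
Desk    | Apparel 
Laptop  | Sports  
Printer | Supplies


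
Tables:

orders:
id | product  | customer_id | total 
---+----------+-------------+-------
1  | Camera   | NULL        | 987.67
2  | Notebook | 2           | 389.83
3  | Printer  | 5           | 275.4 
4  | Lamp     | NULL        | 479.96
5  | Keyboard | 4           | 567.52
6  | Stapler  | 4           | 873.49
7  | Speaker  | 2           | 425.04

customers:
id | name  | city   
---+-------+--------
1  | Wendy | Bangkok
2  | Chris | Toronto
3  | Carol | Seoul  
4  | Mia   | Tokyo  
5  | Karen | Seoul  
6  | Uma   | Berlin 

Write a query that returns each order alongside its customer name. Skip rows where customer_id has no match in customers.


INNER JOIN keeps only orders rows whose customer_id matches an id in customers. Walk through each order:
  - order 1 (Camera): customer_id=NULL, no match -> dropped
  - order 2 (Notebook): customer_id=2 -> matches Chris
  - order 3 (Printer): customer_id=5 -> matches Karen
  - order 4 (Lamp): customer_id=NULL, no match -> dropped
  - order 5 (Keyboard): customer_id=4 -> matches Mia
  - order 6 (Stapler): customer_id=4 -> matches Mia
  - order 7 (Speaker): customer_id=2 -> matches Chris
So 2 of 7 rows are dropped.

SQL:
SELECT a.product, b.name AS customer
FROM orders a
INNER JOIN customers b ON a.customer_id = b.id

Result:
product  | customer
---------+---------
Notebook | Chris   
Printer  | Karen   
Keyboard | Mia     
Stapler  | Mia     
Speaker  | Chris   


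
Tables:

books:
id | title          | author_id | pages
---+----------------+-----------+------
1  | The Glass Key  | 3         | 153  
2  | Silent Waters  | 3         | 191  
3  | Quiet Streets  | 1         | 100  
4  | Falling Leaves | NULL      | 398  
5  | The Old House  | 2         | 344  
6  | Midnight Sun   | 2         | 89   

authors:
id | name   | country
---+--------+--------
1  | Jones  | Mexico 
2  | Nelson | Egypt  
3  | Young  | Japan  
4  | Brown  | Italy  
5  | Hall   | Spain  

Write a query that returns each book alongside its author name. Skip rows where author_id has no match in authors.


INNER JOIN keeps only books rows whose author_id matches an id in authors. Walk through each book:
  - book 1 (The Glass Key): author_id=3 -> matches Young
  - book 2 (Silent Waters): author_id=3 -> matches Young
  - book 3 (Quiet Streets): author_id=1 -> matches Jones
  - book 4 (Falling Leaves): author_id=NULL, no match -> dropped
  - book 5 (The Old House): author_id=2 -> matches Nelson
  - book 6 (Midnight Sun): author_id=2 -> matches Nelson
So 1 of 6 rows is dropped.

SQL:
SELECT a.title, b.name AS author
FROM books a
INNER JOIN authors b ON a.author_id = b.id

Result:
title         | author
--------------+-------
The Glass Key | Young 
Silent Waters | Young 
Quiet Streets | Jones 
The Old House | Nelson
Midnight Sun  | Nelson


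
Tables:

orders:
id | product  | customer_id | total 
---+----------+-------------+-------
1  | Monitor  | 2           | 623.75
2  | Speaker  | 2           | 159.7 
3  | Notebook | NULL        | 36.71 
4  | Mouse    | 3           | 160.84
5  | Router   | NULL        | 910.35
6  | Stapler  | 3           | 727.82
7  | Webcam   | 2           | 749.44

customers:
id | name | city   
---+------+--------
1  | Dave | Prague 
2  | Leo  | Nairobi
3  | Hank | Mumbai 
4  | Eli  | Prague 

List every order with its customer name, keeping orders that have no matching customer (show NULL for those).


LEFT JOIN keeps every row from orders (the left table); where customer_id has no match in customers, the customer columns become NULL. Walk through each order:
  - order 1 (Monitor): customer_id=2 -> matches Leo
  - order 2 (Speaker): customer_id=2 -> matches Leo
  - order 3 (Notebook): customer_id=NULL, no match -> kept with NULL
  - order 4 (Mouse): customer_id=3 -> matches Hank
  - order 5 (Router): customer_id=NULL, no match -> kept with NULL
  - order 6 (Stapler): customer_id=3 -> matches Hank
  - order 7 (Webcam): customer_id=2 -> matches Leo
All 7 rows appear; 2 have NULL customer.

SQL:
SELECT a.product, b.name AS customer
FROM orders a
LEFT JOIN customers b ON a.customer_id = b.id

Result:
product  | customer
---------+---------
Monitor  | Leo     
Speaker  | Leo     
Notebook | NULL    
Mouse    | Hank    
Router   | NULL    
Stapler  | Hank    
Webcam   | Leo     


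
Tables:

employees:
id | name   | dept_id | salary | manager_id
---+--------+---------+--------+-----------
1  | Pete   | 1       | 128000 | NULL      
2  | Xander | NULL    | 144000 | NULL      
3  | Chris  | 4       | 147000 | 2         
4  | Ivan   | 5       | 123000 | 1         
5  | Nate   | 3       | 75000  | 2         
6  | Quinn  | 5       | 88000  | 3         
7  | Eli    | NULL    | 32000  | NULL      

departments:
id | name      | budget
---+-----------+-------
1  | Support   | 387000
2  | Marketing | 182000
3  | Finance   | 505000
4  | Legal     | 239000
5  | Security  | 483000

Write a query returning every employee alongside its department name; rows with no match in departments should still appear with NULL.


LEFT JOIN keeps every row from employees (the left table); where dept_id has no match in departments, the department columns become NULL. Walk through each employee:
  - employee 1 (Pete): dept_id=1 -> matches Support
  - employee 2 (Xander): dept_id=NULL, no match -> kept with NULL
  - employee 3 (Chris): dept_id=4 -> matches Legal
  - employee 4 (Ivan): dept_id=5 -> matches Security
  - employee 5 (Nate): dept_id=3 -> matches Finance
  - employee 6 (Quinn): dept_id=5 -> matches Security
  - employee 7 (Eli): dept_id=NULL, no match -> kept with NULL
All 7 rows appear; 2 have NULL department.

SQL:
SELECT a.name, b.name AS department
FROM employees a
LEFT JOIN departments b ON a.dept_id = b.id

Result:
name   | department
-------+-----------
Pete   | Support   
Xander | NULL      
Chris  | Legal     
Ivan   | Security  
Nate   | Finance   
Quinn  | Security  
Eli    | NULL      


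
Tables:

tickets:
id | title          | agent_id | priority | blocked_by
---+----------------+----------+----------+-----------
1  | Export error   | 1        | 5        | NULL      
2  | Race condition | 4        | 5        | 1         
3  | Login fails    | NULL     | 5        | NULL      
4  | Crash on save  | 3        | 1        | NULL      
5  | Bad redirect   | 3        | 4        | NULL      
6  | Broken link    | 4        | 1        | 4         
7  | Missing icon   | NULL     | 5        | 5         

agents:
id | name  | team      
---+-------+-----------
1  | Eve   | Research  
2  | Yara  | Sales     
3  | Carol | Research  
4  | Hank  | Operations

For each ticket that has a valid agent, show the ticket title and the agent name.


INNER JOIN keeps only tickets rows whose agent_id matches an id in agents. Walk through each ticket:
  - ticket 1 (Export error): agent_id=1 -> matches Eve
  - ticket 2 (Race condition): agent_id=4 -> matches Hank
  - ticket 3 (Login fails): agent_id=NULL, no match -> dropped
  - ticket 4 (Crash on save): agent_id=3 -> matches Carol
  - ticket 5 (Bad redirect): agent_id=3 -> matches Carol
  - ticket 6 (Broken link): agent_id=4 -> matches Hank
  - ticket 7 (Missing icon): agent_id=NULL, no match -> dropped
So 2 of 7 rows are dropped.

SQL:
SELECT a.title, b.name AS agent
FROM tickets a
INNER JOIN agents b ON a.agent_id = b.id

Result:
title          | agent
---------------+------
Export error   | Eve  
Race condition | Hank 
Crash on save  | Carol
Bad redirect   | Carol
Broken link    | Hank 


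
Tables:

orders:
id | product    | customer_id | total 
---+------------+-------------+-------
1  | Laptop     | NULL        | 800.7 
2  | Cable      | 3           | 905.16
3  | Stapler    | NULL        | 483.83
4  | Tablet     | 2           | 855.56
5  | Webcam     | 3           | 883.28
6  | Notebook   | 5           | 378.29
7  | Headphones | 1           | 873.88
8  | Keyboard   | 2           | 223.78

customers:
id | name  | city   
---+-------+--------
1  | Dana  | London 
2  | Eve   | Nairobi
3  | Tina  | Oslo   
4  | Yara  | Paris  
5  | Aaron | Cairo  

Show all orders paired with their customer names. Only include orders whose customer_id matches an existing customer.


INNER JOIN keeps only orders rows whose customer_id matches an id in customers. Walk through each order:
  - order 1 (Laptop): customer_id=NULL, no match -> dropped
  - order 2 (Cable): customer_id=3 -> matches Tina
  - order 3 (Stapler): customer_id=NULL, no match -> dropped
  - order 4 (Tablet): customer_id=2 -> matches Eve
  - order 5 (Webcam): customer_id=3 -> matches Tina
  - order 6 (Notebook): customer_id=5 -> matches Aaron
  - order 7 (Headphones): customer_id=1 -> matches Dana
  - order 8 (Keyboard): customer_id=2 -> matches Eve
So 2 of 8 rows are dropped.

SQL:
SELECT a.product, b.name AS customer
FROM orders a
INNER JOIN customers b ON a.customer_id = b.id

Result:
product    | customer
-----------+---------
Cable      | Tina    
Tablet     | Eve     
Webcam     | Tina    
Notebook   | Aaron   
Headphones | Dana    
Keyboard   | Eve     


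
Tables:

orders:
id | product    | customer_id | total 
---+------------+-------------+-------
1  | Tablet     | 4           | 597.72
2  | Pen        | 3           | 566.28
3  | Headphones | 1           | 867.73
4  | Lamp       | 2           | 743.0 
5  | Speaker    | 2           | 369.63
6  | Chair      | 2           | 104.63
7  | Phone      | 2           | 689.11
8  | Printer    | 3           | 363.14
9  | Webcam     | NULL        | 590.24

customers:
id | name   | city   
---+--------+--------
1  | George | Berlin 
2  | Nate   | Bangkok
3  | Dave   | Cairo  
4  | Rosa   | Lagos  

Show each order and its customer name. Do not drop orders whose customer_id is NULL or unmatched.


LEFT JOIN keeps every row from orders (the left table); where customer_id has no match in customers, the customer columns become NULL. Walk through each order:
  - order 1 (Tablet): customer_id=4 -> matches Rosa
  - order 2 (Pen): customer_id=3 -> matches Dave
  - order 3 (Headphones): customer_id=1 -> matches George
  - order 4 (Lamp): customer_id=2 -> matches Nate
  - order 5 (Speaker): customer_id=2 -> matches Nate
  - order 6 (Chair): customer_id=2 -> matches Nate
  - order 7 (Phone): customer_id=2 -> matches Nate
  - order 8 (Printer): customer_id=3 -> matches Dave
  - order 9 (Webcam): customer_id=NULL, no match -> kept with NULL
All 9 rows appear; 1 has NULL customer.

SQL:
SELECT a.product, b.name AS customer
FROM orders a
LEFT JOIN customers b ON a.customer_id = b.id

Result:
product    | customer
-----------+---------
Tablet     | Rosa    
Pen        | Dave    
Headphones | George  
Lamp       | Nate    
Speaker    | Nate    
Chair      | Nate    
Phone      | Nate    
Printer    | Dave    
Webcam     | NULL    
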